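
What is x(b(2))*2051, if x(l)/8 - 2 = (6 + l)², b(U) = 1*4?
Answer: 1673616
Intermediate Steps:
b(U) = 4
x(l) = 16 + 8*(6 + l)²
x(b(2))*2051 = (16 + 8*(6 + 4)²)*2051 = (16 + 8*10²)*2051 = (16 + 8*100)*2051 = (16 + 800)*2051 = 816*2051 = 1673616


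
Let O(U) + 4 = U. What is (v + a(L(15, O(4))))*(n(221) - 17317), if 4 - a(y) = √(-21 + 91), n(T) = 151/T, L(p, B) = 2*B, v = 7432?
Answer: -2188990232/17 + 3826906*√70/221 ≈ -1.2862e+8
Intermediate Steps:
O(U) = -4 + U
a(y) = 4 - √70 (a(y) = 4 - √(-21 + 91) = 4 - √70)
(v + a(L(15, O(4))))*(n(221) - 17317) = (7432 + (4 - √70))*(151/221 - 17317) = (7436 - √70)*(151*(1/221) - 17317) = (7436 - √70)*(151/221 - 17317) = (7436 - √70)*(-3826906/221) = -2188990232/17 + 3826906*√70/221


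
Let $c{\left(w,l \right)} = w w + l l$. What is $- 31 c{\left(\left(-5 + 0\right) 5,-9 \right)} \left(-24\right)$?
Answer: $525264$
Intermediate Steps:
$c{\left(w,l \right)} = l^{2} + w^{2}$ ($c{\left(w,l \right)} = w^{2} + l^{2} = l^{2} + w^{2}$)
$- 31 c{\left(\left(-5 + 0\right) 5,-9 \right)} \left(-24\right) = - 31 \left(\left(-9\right)^{2} + \left(\left(-5 + 0\right) 5\right)^{2}\right) \left(-24\right) = - 31 \left(81 + \left(\left(-5\right) 5\right)^{2}\right) \left(-24\right) = - 31 \left(81 + \left(-25\right)^{2}\right) \left(-24\right) = - 31 \left(81 + 625\right) \left(-24\right) = \left(-31\right) 706 \left(-24\right) = \left(-21886\right) \left(-24\right) = 525264$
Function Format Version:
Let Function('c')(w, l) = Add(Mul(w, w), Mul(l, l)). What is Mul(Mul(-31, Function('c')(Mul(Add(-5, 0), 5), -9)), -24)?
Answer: 525264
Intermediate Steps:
Function('c')(w, l) = Add(Pow(l, 2), Pow(w, 2)) (Function('c')(w, l) = Add(Pow(w, 2), Pow(l, 2)) = Add(Pow(l, 2), Pow(w, 2)))
Mul(Mul(-31, Function('c')(Mul(Add(-5, 0), 5), -9)), -24) = Mul(Mul(-31, Add(Pow(-9, 2), Pow(Mul(Add(-5, 0), 5), 2))), -24) = Mul(Mul(-31, Add(81, Pow(Mul(-5, 5), 2))), -24) = Mul(Mul(-31, Add(81, Pow(-25, 2))), -24) = Mul(Mul(-31, Add(81, 625)), -24) = Mul(Mul(-31, 706), -24) = Mul(-21886, -24) = 525264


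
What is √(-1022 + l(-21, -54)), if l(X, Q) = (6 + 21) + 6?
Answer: I*√989 ≈ 31.448*I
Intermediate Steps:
l(X, Q) = 33 (l(X, Q) = 27 + 6 = 33)
√(-1022 + l(-21, -54)) = √(-1022 + 33) = √(-989) = I*√989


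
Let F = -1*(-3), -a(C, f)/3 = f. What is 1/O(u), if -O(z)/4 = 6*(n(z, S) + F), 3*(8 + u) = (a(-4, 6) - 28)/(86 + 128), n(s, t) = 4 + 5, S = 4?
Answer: -1/288 ≈ -0.0034722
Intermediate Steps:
n(s, t) = 9
a(C, f) = -3*f
F = 3
u = -2591/321 (u = -8 + ((-3*6 - 28)/(86 + 128))/3 = -8 + ((-18 - 28)/214)/3 = -8 + (-46*1/214)/3 = -8 + (⅓)*(-23/107) = -8 - 23/321 = -2591/321 ≈ -8.0717)
O(z) = -288 (O(z) = -24*(9 + 3) = -24*12 = -4*72 = -288)
1/O(u) = 1/(-288) = -1/288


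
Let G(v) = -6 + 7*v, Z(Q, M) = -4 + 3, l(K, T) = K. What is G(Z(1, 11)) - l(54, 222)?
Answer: -67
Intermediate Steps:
Z(Q, M) = -1
G(Z(1, 11)) - l(54, 222) = (-6 + 7*(-1)) - 1*54 = (-6 - 7) - 54 = -13 - 54 = -67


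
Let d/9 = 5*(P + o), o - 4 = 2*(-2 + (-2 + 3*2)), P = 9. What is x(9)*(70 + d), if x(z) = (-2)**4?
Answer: 13360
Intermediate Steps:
x(z) = 16
o = 8 (o = 4 + 2*(-2 + (-2 + 3*2)) = 4 + 2*(-2 + (-2 + 6)) = 4 + 2*(-2 + 4) = 4 + 2*2 = 4 + 4 = 8)
d = 765 (d = 9*(5*(9 + 8)) = 9*(5*17) = 9*85 = 765)
x(9)*(70 + d) = 16*(70 + 765) = 16*835 = 13360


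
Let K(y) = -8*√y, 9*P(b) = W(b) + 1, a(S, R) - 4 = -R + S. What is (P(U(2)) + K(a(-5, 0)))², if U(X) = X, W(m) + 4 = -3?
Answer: -572/9 + 32*I/3 ≈ -63.556 + 10.667*I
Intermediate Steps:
W(m) = -7 (W(m) = -4 - 3 = -7)
a(S, R) = 4 + S - R (a(S, R) = 4 + (-R + S) = 4 + (S - R) = 4 + S - R)
P(b) = -⅔ (P(b) = (-7 + 1)/9 = (⅑)*(-6) = -⅔)
(P(U(2)) + K(a(-5, 0)))² = (-⅔ - 8*√(4 - 5 - 1*0))² = (-⅔ - 8*√(4 - 5 + 0))² = (-⅔ - 8*I)²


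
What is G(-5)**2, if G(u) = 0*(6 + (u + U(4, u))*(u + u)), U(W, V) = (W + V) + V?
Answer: 0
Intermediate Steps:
U(W, V) = W + 2*V (U(W, V) = (V + W) + V = W + 2*V)
G(u) = 0 (G(u) = 0*(6 + (u + (4 + 2*u))*(u + u)) = 0*(6 + (4 + 3*u)*(2*u)) = 0*(6 + 2*u*(4 + 3*u)) = 0)
G(-5)**2 = 0**2 = 0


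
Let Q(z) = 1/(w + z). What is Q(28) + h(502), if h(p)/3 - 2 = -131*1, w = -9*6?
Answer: -10063/26 ≈ -387.04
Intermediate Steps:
w = -54
Q(z) = 1/(-54 + z)
h(p) = -387 (h(p) = 6 + 3*(-131*1) = 6 + 3*(-131) = 6 - 393 = -387)
Q(28) + h(502) = 1/(-54 + 28) - 387 = 1/(-26) - 387 = -1/26 - 387 = -10063/26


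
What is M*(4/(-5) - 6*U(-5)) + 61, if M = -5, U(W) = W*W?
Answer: 815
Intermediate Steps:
U(W) = W²
M*(4/(-5) - 6*U(-5)) + 61 = -5*(4/(-5) - 6*(-5)²) + 61 = -5*(4*(-⅕) - 6*25) + 61 = -5*(-⅘ - 150) + 61 = -5*(-754/5) + 61 = 754 + 61 = 815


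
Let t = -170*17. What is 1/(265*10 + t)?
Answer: -1/240 ≈ -0.0041667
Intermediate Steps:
t = -2890
1/(265*10 + t) = 1/(265*10 - 2890) = 1/(2650 - 2890) = 1/(-240) = -1/240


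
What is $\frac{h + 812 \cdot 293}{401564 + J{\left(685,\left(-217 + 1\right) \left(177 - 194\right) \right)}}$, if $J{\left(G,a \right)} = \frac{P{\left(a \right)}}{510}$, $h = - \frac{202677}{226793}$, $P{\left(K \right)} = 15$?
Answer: $\frac{1834554344174}{3096444971361} \approx 0.59247$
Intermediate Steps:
$h = - \frac{202677}{226793}$ ($h = \left(-202677\right) \frac{1}{226793} = - \frac{202677}{226793} \approx -0.89367$)
$J{\left(G,a \right)} = \frac{1}{34}$ ($J{\left(G,a \right)} = \frac{15}{510} = 15 \cdot \frac{1}{510} = \frac{1}{34}$)
$\frac{h + 812 \cdot 293}{401564 + J{\left(685,\left(-217 + 1\right) \left(177 - 194\right) \right)}} = \frac{- \frac{202677}{226793} + 812 \cdot 293}{401564 + \frac{1}{34}} = \frac{- \frac{202677}{226793} + 237916}{\frac{13653177}{34}} = \frac{53957480711}{226793} \cdot \frac{34}{13653177} = \frac{1834554344174}{3096444971361}$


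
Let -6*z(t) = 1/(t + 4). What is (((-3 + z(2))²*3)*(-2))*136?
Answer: -201977/27 ≈ -7480.6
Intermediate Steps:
z(t) = -1/(6*(4 + t)) (z(t) = -1/(6*(t + 4)) = -1/(6*(4 + t)))
(((-3 + z(2))²*3)*(-2))*136 = (((-3 - 1/(24 + 6*2))²*3)*(-2))*136 = (((-3 - 1/(24 + 12))²*3)*(-2))*136 = (((-3 - 1/36)²*3)*(-2))*136 = (((-109/36)²*3)*(-2))*136 = (((11881/1296)*3)*(-2))*136 = ((11881/432)*(-2))*136 = -11881/216*136 = -201977/27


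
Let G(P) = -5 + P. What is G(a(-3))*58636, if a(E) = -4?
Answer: -527724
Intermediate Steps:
G(a(-3))*58636 = (-5 - 4)*58636 = -9*58636 = -527724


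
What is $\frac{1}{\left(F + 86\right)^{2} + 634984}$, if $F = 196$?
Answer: $\frac{1}{714508} \approx 1.3996 \cdot 10^{-6}$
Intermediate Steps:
$\frac{1}{\left(F + 86\right)^{2} + 634984} = \frac{1}{\left(196 + 86\right)^{2} + 634984} = \frac{1}{282^{2} + 634984} = \frac{1}{79524 + 634984} = \frac{1}{714508}$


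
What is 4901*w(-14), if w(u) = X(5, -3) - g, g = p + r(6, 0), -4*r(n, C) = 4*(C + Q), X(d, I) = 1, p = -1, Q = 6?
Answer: 39208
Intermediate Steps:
r(n, C) = -6 - C (r(n, C) = -(C + 6) = -(6 + C) = -(24 + 4*C)/4 = -6 - C)
g = -7 (g = -1 + (-6 - 1*0) = -1 + (-6 + 0) = -1 - 6 = -7)
w(u) = 8 (w(u) = 1 - 1*(-7) = 1 + 7 = 8)
4901*w(-14) = 4901*8 = 39208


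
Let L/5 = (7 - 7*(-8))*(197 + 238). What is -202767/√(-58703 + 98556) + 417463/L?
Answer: 417463/137025 - 202767*√39853/39853 ≈ -1012.7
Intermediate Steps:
L = 137025 (L = 5*((7 - 7*(-8))*(197 + 238)) = 5*((7 + 56)*435) = 5*(63*435) = 5*27405 = 137025)
-202767/√(-58703 + 98556) + 417463/L = -202767/√(-58703 + 98556) + 417463/137025 = -202767*√39853/39853 + 417463*(1/137025) = -202767*√39853/39853 + 417463/137025 = 417463/137025 - 202767*√39853/39853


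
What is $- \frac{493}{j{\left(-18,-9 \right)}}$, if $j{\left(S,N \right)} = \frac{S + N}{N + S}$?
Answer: $-493$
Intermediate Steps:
$j{\left(S,N \right)} = 1$ ($j{\left(S,N \right)} = \frac{N + S}{N + S} = 1$)
$- \frac{493}{j{\left(-18,-9 \right)}} = - \frac{493}{1} = \left(-493\right) 1 = -493$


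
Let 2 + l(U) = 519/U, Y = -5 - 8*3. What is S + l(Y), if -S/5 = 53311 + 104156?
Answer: -22833292/29 ≈ -7.8736e+5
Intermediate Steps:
Y = -29 (Y = -5 - 24 = -29)
l(U) = -2 + 519/U
S = -787335 (S = -5*(53311 + 104156) = -5*157467 = -787335)
S + l(Y) = -787335 + (-2 + 519/(-29)) = -787335 + (-2 + 519*(-1/29)) = -787335 + (-2 - 519/29) = -787335 - 577/29 = -22833292/29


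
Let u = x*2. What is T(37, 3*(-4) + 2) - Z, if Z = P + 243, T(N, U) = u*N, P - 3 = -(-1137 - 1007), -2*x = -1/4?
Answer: -9523/4 ≈ -2380.8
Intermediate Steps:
x = 1/8 (x = -(-1)/(2*4) = -1/2*(-1/4) = 1/8 ≈ 0.12500)
P = 2147 (P = 3 - (-1137 - 1007) = 3 - 1*(-2144) = 3 + 2144 = 2147)
u = 1/4 (u = (1/8)*2 = 1/4 ≈ 0.25000)
T(N, U) = N/4
Z = 2390 (Z = 2147 + 243 = 2390)
T(37, 3*(-4) + 2) - Z = (1/4)*37 - 1*2390 = 37/4 - 2390 = -9523/4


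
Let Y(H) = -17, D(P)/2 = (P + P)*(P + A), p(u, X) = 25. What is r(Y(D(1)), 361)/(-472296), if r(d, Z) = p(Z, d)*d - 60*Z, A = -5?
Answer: 22085/472296 ≈ 0.046761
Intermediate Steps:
D(P) = 4*P*(-5 + P) (D(P) = 2*((P + P)*(P - 5)) = 2*((2*P)*(-5 + P)) = 2*(2*P*(-5 + P)) = 4*P*(-5 + P))
r(d, Z) = -60*Z + 25*d (r(d, Z) = 25*d - 60*Z = -60*Z + 25*d)
r(Y(D(1)), 361)/(-472296) = (-60*361 + 25*(-17))/(-472296) = (-21660 - 425)*(-1/472296) = -22085*(-1/472296) = 22085/472296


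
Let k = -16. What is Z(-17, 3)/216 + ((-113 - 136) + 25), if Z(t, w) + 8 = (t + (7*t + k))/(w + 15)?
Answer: -108901/486 ≈ -224.08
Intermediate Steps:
Z(t, w) = -8 + (-16 + 8*t)/(15 + w) (Z(t, w) = -8 + (t + (7*t - 16))/(w + 15) = -8 + (t + (-16 + 7*t))/(15 + w) = -8 + (-16 + 8*t)/(15 + w))
Z(-17, 3)/216 + ((-113 - 136) + 25) = (8*(-17 - 17 - 1*3)/(15 + 3))/216 + ((-113 - 136) + 25) = (8*(-17 - 17 - 3)/18)*(1/216) + (-249 + 25) = (8*(1/18)*(-37))*(1/216) - 224 = -148/9*1/216 - 224 = -37/486 - 224 = -108901/486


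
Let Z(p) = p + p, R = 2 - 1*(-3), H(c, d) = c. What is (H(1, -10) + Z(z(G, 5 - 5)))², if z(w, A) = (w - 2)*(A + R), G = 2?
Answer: 1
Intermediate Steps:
R = 5 (R = 2 + 3 = 5)
z(w, A) = (-2 + w)*(5 + A) (z(w, A) = (w - 2)*(A + 5) = (-2 + w)*(5 + A))
Z(p) = 2*p
(H(1, -10) + Z(z(G, 5 - 5)))² = (1 + 2*(-10 - 2*(5 - 5) + 5*2 + (5 - 5)*2))² = (1 + 2*(-10 - 2*0 + 10 + 0*2))² = (1 + 2*(-10 + 0 + 10 + 0))² = (1 + 2*0)² = (1 + 0)² = 1² = 1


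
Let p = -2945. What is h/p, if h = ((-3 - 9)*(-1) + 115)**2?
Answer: -16129/2945 ≈ -5.4767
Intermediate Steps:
h = 16129 (h = (-12*(-1) + 115)**2 = (12 + 115)**2 = 127**2 = 16129)
h/p = 16129/(-2945) = 16129*(-1/2945) = -16129/2945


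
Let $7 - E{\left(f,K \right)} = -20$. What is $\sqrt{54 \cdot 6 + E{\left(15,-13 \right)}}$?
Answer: $3 \sqrt{39} \approx 18.735$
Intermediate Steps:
$E{\left(f,K \right)} = 27$ ($E{\left(f,K \right)} = 7 - -20 = 7 + 20 = 27$)
$\sqrt{54 \cdot 6 + E{\left(15,-13 \right)}} = \sqrt{54 \cdot 6 + 27} = \sqrt{324 + 27} = \sqrt{351} = 3 \sqrt{39}$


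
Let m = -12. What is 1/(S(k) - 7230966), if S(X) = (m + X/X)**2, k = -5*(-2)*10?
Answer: -1/7230845 ≈ -1.3830e-7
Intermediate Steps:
k = 100 (k = 10*10 = 100)
S(X) = 121 (S(X) = (-12 + X/X)**2 = (-12 + 1)**2 = (-11)**2 = 121)
1/(S(k) - 7230966) = 1/(121 - 7230966) = 1/(-7230845) = -1/7230845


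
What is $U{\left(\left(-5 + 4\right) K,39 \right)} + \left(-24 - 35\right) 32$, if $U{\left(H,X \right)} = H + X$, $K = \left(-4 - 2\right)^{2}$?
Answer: $-1885$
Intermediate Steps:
$K = 36$ ($K = \left(-6\right)^{2} = 36$)
$U{\left(\left(-5 + 4\right) K,39 \right)} + \left(-24 - 35\right) 32 = \left(\left(-5 + 4\right) 36 + 39\right) + \left(-24 - 35\right) 32 = \left(\left(-1\right) 36 + 39\right) - 1888 = \left(-36 + 39\right) - 1888 = 3 - 1888 = -1885$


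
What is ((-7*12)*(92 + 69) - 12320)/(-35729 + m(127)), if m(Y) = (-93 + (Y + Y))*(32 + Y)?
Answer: 12922/5065 ≈ 2.5512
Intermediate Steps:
m(Y) = (-93 + 2*Y)*(32 + Y)
((-7*12)*(92 + 69) - 12320)/(-35729 + m(127)) = ((-7*12)*(92 + 69) - 12320)/(-35729 + (-2976 - 29*127 + 2*127²)) = (-84*161 - 12320)/(-35729 + (-2976 - 3683 + 2*16129)) = (-13524 - 12320)/(-35729 + (-2976 - 3683 + 32258)) = -25844/(-35729 + 25599) = -25844/(-10130) = -25844*(-1/10130) = 12922/5065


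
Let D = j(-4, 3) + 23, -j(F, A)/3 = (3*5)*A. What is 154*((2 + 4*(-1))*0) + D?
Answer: -112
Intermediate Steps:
j(F, A) = -45*A (j(F, A) = -3*3*5*A = -45*A)
D = -112 (D = -45*3 + 23 = -135 + 23 = -112)
154*((2 + 4*(-1))*0) + D = 154*((2 + 4*(-1))*0) - 112 = 154*((2 - 4)*0) - 112 = 154*(-2*0) - 112 = 154*0 - 112 = 0 - 112 = -112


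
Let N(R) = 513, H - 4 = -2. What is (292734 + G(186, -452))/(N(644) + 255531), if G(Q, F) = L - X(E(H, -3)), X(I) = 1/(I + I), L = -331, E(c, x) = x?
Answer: 1754419/1536264 ≈ 1.1420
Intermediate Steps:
H = 2 (H = 4 - 2 = 2)
X(I) = 1/(2*I)
G(Q, F) = -1985/6 (G(Q, F) = -331 - 1/(2*(-3)) = -331 - (-1)/(2*3) = -331 - 1*(-⅙) = -331 + ⅙ = -1985/6)
(292734 + G(186, -452))/(N(644) + 255531) = (292734 - 1985/6)/(513 + 255531) = (1754419/6)/256044 = (1754419/6)*(1/256044) = 1754419/1536264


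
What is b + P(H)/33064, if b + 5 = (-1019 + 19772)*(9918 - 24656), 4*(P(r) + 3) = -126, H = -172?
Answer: -18276570314101/66128 ≈ -2.7638e+8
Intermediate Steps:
P(r) = -69/2 (P(r) = -3 + (¼)*(-126) = -3 - 63/2 = -69/2)
b = -276381719 (b = -5 + (-1019 + 19772)*(9918 - 24656) = -5 + 18753*(-14738) = -5 - 276381714 = -276381719)
b + P(H)/33064 = -276381719 - 69/2/33064 = -276381719 - 69/2*1/33064 = -276381719 - 69/66128 = -18276570314101/66128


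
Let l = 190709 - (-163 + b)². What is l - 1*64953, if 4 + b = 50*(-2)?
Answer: 54467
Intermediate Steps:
b = -104 (b = -4 + 50*(-2) = -4 - 100 = -104)
l = 119420 (l = 190709 - (-163 - 104)² = 190709 - 1*(-267)² = 190709 - 1*71289 = 190709 - 71289 = 119420)
l - 1*64953 = 119420 - 1*64953 = 119420 - 64953 = 54467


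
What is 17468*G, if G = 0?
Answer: 0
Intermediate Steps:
17468*G = 17468*0 = 0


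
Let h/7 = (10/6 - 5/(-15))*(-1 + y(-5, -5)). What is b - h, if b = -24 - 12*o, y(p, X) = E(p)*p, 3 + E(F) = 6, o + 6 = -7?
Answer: 356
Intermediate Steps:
o = -13 (o = -6 - 7 = -13)
E(F) = 3 (E(F) = -3 + 6 = 3)
y(p, X) = 3*p
b = 132 (b = -24 - 12*(-13) = -24 + 156 = 132)
h = -224 (h = 7*((10/6 - 5/(-15))*(-1 + 3*(-5))) = 7*((10*(⅙) - 5*(-1/15))*(-1 - 15)) = 7*((5/3 + ⅓)*(-16)) = 7*(2*(-16)) = 7*(-32) = -224)
b - h = 132 - 1*(-224) = 132 + 224 = 356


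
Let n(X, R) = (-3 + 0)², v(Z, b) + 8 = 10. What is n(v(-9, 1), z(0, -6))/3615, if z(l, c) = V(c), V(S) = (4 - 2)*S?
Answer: 3/1205 ≈ 0.0024896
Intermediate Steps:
V(S) = 2*S
v(Z, b) = 2 (v(Z, b) = -8 + 10 = 2)
z(l, c) = 2*c
n(X, R) = 9 (n(X, R) = (-3)² = 9)
n(v(-9, 1), z(0, -6))/3615 = 9/3615 = 9*(1/3615) = 3/1205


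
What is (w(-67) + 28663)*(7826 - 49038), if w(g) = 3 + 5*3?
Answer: -1182001372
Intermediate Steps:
w(g) = 18 (w(g) = 3 + 15 = 18)
(w(-67) + 28663)*(7826 - 49038) = (18 + 28663)*(7826 - 49038) = 28681*(-41212) = -1182001372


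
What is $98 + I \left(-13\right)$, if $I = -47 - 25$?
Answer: $1034$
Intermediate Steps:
$I = -72$ ($I = -47 - 25 = -72$)
$98 + I \left(-13\right) = 98 - -936 = 98 + 936 = 1034$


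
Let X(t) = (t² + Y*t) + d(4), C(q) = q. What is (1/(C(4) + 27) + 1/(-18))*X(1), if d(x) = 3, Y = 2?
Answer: -13/93 ≈ -0.13978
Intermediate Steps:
X(t) = 3 + t² + 2*t (X(t) = (t² + 2*t) + 3 = 3 + t² + 2*t)
(1/(C(4) + 27) + 1/(-18))*X(1) = (1/(4 + 27) + 1/(-18))*(3 + 1² + 2*1) = (1/31 - 1/18)*(3 + 1 + 2) = (1/31 - 1/18)*6 = -13/558*6 = -13/93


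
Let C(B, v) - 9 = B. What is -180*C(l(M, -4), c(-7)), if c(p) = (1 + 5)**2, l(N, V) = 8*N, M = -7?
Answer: 8460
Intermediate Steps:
c(p) = 36 (c(p) = 6**2 = 36)
C(B, v) = 9 + B
-180*C(l(M, -4), c(-7)) = -180*(9 + 8*(-7)) = -180*(9 - 56) = -180*(-47) = 8460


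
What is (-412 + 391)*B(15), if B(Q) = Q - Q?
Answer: 0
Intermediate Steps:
B(Q) = 0
(-412 + 391)*B(15) = (-412 + 391)*0 = -21*0 = 0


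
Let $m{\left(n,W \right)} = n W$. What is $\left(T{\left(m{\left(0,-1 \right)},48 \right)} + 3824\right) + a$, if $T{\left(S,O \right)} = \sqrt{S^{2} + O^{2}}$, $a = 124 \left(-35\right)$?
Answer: $-468$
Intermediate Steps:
$m{\left(n,W \right)} = W n$
$a = -4340$
$T{\left(S,O \right)} = \sqrt{O^{2} + S^{2}}$
$\left(T{\left(m{\left(0,-1 \right)},48 \right)} + 3824\right) + a = \left(\sqrt{48^{2} + \left(\left(-1\right) 0\right)^{2}} + 3824\right) - 4340 = \left(\sqrt{2304 + 0^{2}} + 3824\right) - 4340 = \left(\sqrt{2304 + 0} + 3824\right) - 4340 = \left(\sqrt{2304} + 3824\right) - 4340 = \left(48 + 3824\right) - 4340 = 3872 - 4340 = -468$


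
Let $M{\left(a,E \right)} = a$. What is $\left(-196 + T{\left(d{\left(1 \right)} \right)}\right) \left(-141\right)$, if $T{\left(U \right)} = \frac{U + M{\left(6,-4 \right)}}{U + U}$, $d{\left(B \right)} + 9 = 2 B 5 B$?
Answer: $\frac{54285}{2} \approx 27143.0$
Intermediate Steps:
$d{\left(B \right)} = -9 + 10 B^{2}$ ($d{\left(B \right)} = -9 + 2 B 5 B = -9 + 10 B B = -9 + 10 B^{2}$)
$T{\left(U \right)} = \frac{6 + U}{2 U}$ ($T{\left(U \right)} = \frac{U + 6}{U + U} = \frac{6 + U}{2 U}$)
$\left(-196 + T{\left(d{\left(1 \right)} \right)}\right) \left(-141\right) = \left(-196 + \frac{6 - \left(9 - 10 \cdot 1^{2}\right)}{2 \left(-9 + 10 \cdot 1^{2}\right)}\right) \left(-141\right) = \left(-196 + \frac{6 + \left(-9 + 10 \cdot 1\right)}{2 \left(-9 + 10 \cdot 1\right)}\right) \left(-141\right) = \left(-196 + \frac{6 + \left(-9 + 10\right)}{2 \left(-9 + 10\right)}\right) \left(-141\right) = \left(-196 + \frac{6 + 1}{2 \cdot 1}\right) \left(-141\right) = \left(-196 + \frac{1}{2} \cdot 1 \cdot 7\right) \left(-141\right) = \left(-196 + \frac{7}{2}\right) \left(-141\right) = \left(- \frac{385}{2}\right) \left(-141\right) = \frac{54285}{2}$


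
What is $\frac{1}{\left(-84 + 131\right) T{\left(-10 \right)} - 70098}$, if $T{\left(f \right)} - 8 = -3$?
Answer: $- \frac{1}{69863} \approx -1.4314 \cdot 10^{-5}$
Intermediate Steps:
$T{\left(f \right)} = 5$ ($T{\left(f \right)} = 8 - 3 = 5$)
$\frac{1}{\left(-84 + 131\right) T{\left(-10 \right)} - 70098} = \frac{1}{\left(-84 + 131\right) 5 - 70098} = \frac{1}{47 \cdot 5 - 70098} = \frac{1}{235 - 70098} = \frac{1}{-69863} = - \frac{1}{69863}$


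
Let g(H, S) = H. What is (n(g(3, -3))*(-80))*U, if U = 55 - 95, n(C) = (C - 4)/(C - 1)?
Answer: -1600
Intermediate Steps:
n(C) = (-4 + C)/(-1 + C)
U = -40
(n(g(3, -3))*(-80))*U = (((-4 + 3)/(-1 + 3))*(-80))*(-40) = ((-1/2)*(-80))*(-40) = (((½)*(-1))*(-80))*(-40) = -½*(-80)*(-40) = 40*(-40) = -1600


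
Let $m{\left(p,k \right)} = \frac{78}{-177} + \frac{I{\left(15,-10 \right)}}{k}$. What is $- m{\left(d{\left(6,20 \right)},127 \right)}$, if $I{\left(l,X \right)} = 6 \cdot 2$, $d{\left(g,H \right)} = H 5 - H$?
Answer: $\frac{2594}{7493} \approx 0.34619$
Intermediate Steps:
$d{\left(g,H \right)} = 4 H$ ($d{\left(g,H \right)} = 5 H - H = 4 H$)
$I{\left(l,X \right)} = 12$
$m{\left(p,k \right)} = - \frac{26}{59} + \frac{12}{k}$ ($m{\left(p,k \right)} = \frac{78}{-177} + \frac{12}{k} = 78 \left(- \frac{1}{177}\right) + \frac{12}{k} = - \frac{26}{59} + \frac{12}{k}$)
$- m{\left(d{\left(6,20 \right)},127 \right)} = - (- \frac{26}{59} + \frac{12}{127}) = \left(-1\right) \left(- \frac{2594}{7493}\right) = \frac{2594}{7493}$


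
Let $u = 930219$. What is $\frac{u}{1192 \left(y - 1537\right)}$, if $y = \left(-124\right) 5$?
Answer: $- \frac{310073}{857048} \approx -0.36179$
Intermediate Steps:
$y = -620$
$\frac{u}{1192 \left(y - 1537\right)} = \frac{930219}{1192 \left(-620 - 1537\right)} = \frac{930219}{1192 \left(-2157\right)} = \frac{930219}{-2571144} = 930219 \left(- \frac{1}{2571144}\right) = - \frac{310073}{857048}$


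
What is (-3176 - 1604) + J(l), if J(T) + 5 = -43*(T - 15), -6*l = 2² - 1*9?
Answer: -25055/6 ≈ -4175.8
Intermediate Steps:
l = ⅚ (l = -(2² - 1*9)/6 = -(4 - 9)/6 = -⅙*(-5) = ⅚ ≈ 0.83333)
J(T) = 640 - 43*T (J(T) = -5 - 43*(T - 15) = -5 - 43*(-15 + T) = -5 + (645 - 43*T) = 640 - 43*T)
(-3176 - 1604) + J(l) = (-3176 - 1604) + (640 - 43*⅚) = -4780 + (640 - 215/6) = -4780 + 3625/6 = -25055/6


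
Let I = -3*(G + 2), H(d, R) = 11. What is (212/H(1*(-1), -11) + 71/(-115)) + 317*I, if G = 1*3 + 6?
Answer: -13209566/1265 ≈ -10442.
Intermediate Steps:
G = 9 (G = 3 + 6 = 9)
I = -33 (I = -3*(9 + 2) = -3*11 = -33)
(212/H(1*(-1), -11) + 71/(-115)) + 317*I = (212/11 + 71/(-115)) + 317*(-33) = (212*(1/11) + 71*(-1/115)) - 10461 = (212/11 - 71/115) - 10461 = 23599/1265 - 10461 = -13209566/1265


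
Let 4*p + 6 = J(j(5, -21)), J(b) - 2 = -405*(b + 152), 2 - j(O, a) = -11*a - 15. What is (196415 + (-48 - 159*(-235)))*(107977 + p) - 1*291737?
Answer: 26704407325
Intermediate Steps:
j(O, a) = 17 + 11*a (j(O, a) = 2 - (-11*a - 15) = 2 - (-15 - 11*a) = 2 + (15 + 11*a) = 17 + 11*a)
J(b) = -61558 - 405*b (J(b) = 2 - 405*(b + 152) = 2 - 405*(152 + b) = 2 + (-61560 - 405*b) = -61558 - 405*b)
p = 12553/2 (p = -3/2 + (-61558 - 405*(17 + 11*(-21)))/4 = -3/2 + (-61558 - 405*(17 - 231))/4 = -3/2 + (-61558 - 405*(-214))/4 = -3/2 + (-61558 + 86670)/4 = -3/2 + (¼)*25112 = -3/2 + 6278 = 12553/2 ≈ 6276.5)
(196415 + (-48 - 159*(-235)))*(107977 + p) - 1*291737 = (196415 + (-48 - 159*(-235)))*(107977 + 12553/2) - 1*291737 = (196415 + (-48 + 37365))*(228507/2) - 291737 = (196415 + 37317)*(228507/2) - 291737 = 233732*(228507/2) - 291737 = 26704699062 - 291737 = 26704407325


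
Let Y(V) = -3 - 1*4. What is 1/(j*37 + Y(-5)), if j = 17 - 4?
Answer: 1/474 ≈ 0.0021097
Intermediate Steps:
j = 13
Y(V) = -7 (Y(V) = -3 - 4 = -7)
1/(j*37 + Y(-5)) = 1/(13*37 - 7) = 1/(481 - 7) = 1/474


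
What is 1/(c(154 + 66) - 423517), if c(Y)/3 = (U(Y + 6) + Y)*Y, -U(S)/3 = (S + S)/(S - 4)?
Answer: -37/10446889 ≈ -3.5417e-6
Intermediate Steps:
U(S) = -6*S/(-4 + S) (U(S) = -3*(S + S)/(S - 4) = -3*2*S/(-4 + S) = -6*S/(-4 + S))
c(Y) = 3*Y*(Y - 6*(6 + Y)/(2 + Y)) (c(Y) = 3*((-6*(Y + 6)/(-4 + (Y + 6)) + Y)*Y) = 3*((-6*(6 + Y)/(-4 + (6 + Y)) + Y)*Y) = 3*((-6*(6 + Y)/(2 + Y) + Y)*Y) = 3*((Y - 6*(6 + Y)/(2 + Y))*Y) = 3*(Y*(Y - 6*(6 + Y)/(2 + Y))) = 3*Y*(Y - 6*(6 + Y)/(2 + Y)))
1/(c(154 + 66) - 423517) = 1/(3*(154 + 66)*(-36 + (154 + 66)**2 - 4*(154 + 66))/(2 + (154 + 66)) - 423517) = 1/(3*220*(-36 + 220**2 - 4*220)/(2 + 220) - 423517) = 1/(3*220*(-36 + 48400 - 880)/222 - 423517) = 1/(3*220*(1/222)*47484 - 423517) = 1/(5223240/37 - 423517) = 1/(-10446889/37) = -37/10446889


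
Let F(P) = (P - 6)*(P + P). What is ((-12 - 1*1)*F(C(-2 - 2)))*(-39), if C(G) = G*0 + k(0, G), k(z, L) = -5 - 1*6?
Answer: 189618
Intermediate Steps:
k(z, L) = -11 (k(z, L) = -5 - 6 = -11)
C(G) = -11 (C(G) = G*0 - 11 = 0 - 11 = -11)
F(P) = 2*P*(-6 + P) (F(P) = (-6 + P)*(2*P) = 2*P*(-6 + P))
((-12 - 1*1)*F(C(-2 - 2)))*(-39) = ((-12 - 1*1)*(2*(-11)*(-6 - 11)))*(-39) = ((-12 - 1)*(2*(-11)*(-17)))*(-39) = -13*374*(-39) = -4862*(-39) = 189618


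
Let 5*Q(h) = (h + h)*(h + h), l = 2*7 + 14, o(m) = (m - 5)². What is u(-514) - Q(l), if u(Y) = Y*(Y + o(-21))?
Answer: -419476/5 ≈ -83895.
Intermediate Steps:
o(m) = (-5 + m)²
u(Y) = Y*(676 + Y) (u(Y) = Y*(Y + (-5 - 21)²) = Y*(Y + (-26)²) = Y*(Y + 676) = Y*(676 + Y))
l = 28 (l = 14 + 14 = 28)
Q(h) = 4*h²/5 (Q(h) = ((h + h)*(h + h))/5 = ((2*h)*(2*h))/5 = (4*h²)/5 = 4*h²/5)
u(-514) - Q(l) = -514*(676 - 514) - 4*28²/5 = -514*162 - 4*784/5 = -83268 - 1*3136/5 = -83268 - 3136/5 = -419476/5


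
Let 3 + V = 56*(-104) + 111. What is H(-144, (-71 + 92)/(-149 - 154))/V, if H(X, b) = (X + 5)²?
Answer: -19321/5716 ≈ -3.3802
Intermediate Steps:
V = -5716 (V = -3 + (56*(-104) + 111) = -3 + (-5824 + 111) = -3 - 5713 = -5716)
H(X, b) = (5 + X)²
H(-144, (-71 + 92)/(-149 - 154))/V = (5 - 144)²/(-5716) = (-139)²*(-1/5716) = 19321*(-1/5716) = -19321/5716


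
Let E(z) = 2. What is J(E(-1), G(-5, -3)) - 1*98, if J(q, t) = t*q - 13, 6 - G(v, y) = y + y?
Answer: -87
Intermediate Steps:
G(v, y) = 6 - 2*y (G(v, y) = 6 - (y + y) = 6 - 2*y)
J(q, t) = -13 + q*t (J(q, t) = q*t - 13 = -13 + q*t)
J(E(-1), G(-5, -3)) - 1*98 = (-13 + 2*(6 - 2*(-3))) - 1*98 = (-13 + 2*(6 + 6)) - 98 = (-13 + 2*12) - 98 = (-13 + 24) - 98 = 11 - 98 = -87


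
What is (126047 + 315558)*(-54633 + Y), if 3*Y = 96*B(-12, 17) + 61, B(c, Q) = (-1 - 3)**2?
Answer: -71673374710/3 ≈ -2.3891e+10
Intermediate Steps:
B(c, Q) = 16 (B(c, Q) = (-4)**2 = 16)
Y = 1597/3 (Y = (96*16 + 61)/3 = (1536 + 61)/3 = (1/3)*1597 = 1597/3 ≈ 532.33)
(126047 + 315558)*(-54633 + Y) = (126047 + 315558)*(-54633 + 1597/3) = 441605*(-162302/3) = -71673374710/3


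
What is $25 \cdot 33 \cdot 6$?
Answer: $4950$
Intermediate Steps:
$25 \cdot 33 \cdot 6 = 825 \cdot 6 = 4950$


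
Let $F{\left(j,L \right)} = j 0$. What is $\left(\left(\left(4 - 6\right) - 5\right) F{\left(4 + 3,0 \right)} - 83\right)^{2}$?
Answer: $6889$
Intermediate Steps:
$F{\left(j,L \right)} = 0$
$\left(\left(\left(4 - 6\right) - 5\right) F{\left(4 + 3,0 \right)} - 83\right)^{2} = \left(\left(\left(4 - 6\right) - 5\right) 0 - 83\right)^{2} = \left(\left(-2 - 5\right) 0 - 83\right)^{2} = \left(\left(-7\right) 0 - 83\right)^{2} = \left(0 - 83\right)^{2} = \left(-83\right)^{2} = 6889$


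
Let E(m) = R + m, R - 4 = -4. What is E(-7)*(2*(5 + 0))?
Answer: -70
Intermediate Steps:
R = 0 (R = 4 - 4 = 0)
E(m) = m (E(m) = 0 + m = m)
E(-7)*(2*(5 + 0)) = -14*(5 + 0) = -14*5 = -7*10 = -70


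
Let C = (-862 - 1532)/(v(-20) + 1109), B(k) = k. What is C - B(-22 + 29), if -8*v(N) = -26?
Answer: -13573/1483 ≈ -9.1524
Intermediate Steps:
v(N) = 13/4 (v(N) = -⅛*(-26) = 13/4)
C = -3192/1483 (C = (-862 - 1532)/(13/4 + 1109) = -2394/4449/4 = -2394*4/4449 = -3192/1483 ≈ -2.1524)
C - B(-22 + 29) = -3192/1483 - (-22 + 29) = -3192/1483 - 1*7 = -3192/1483 - 7 = -13573/1483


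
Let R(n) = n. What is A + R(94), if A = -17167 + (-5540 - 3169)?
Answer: -25782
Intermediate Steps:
A = -25876 (A = -17167 - 8709 = -25876)
A + R(94) = -25876 + 94 = -25782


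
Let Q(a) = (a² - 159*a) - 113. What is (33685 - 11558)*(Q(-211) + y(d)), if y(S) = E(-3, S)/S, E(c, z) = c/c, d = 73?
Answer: 125921703474/73 ≈ 1.7250e+9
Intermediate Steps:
E(c, z) = 1
y(S) = 1/S
Q(a) = -113 + a² - 159*a
(33685 - 11558)*(Q(-211) + y(d)) = (33685 - 11558)*((-113 + (-211)² - 159*(-211)) + 1/73) = 22127*((-113 + 44521 + 33549) + 1/73) = 22127*(77957 + 1/73) = 22127*(5690862/73) = 125921703474/73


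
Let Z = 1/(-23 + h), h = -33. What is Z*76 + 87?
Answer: 1199/14 ≈ 85.643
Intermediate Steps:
Z = -1/56 (Z = 1/(-23 - 33) = 1/(-56) = -1/56 ≈ -0.017857)
Z*76 + 87 = -1/56*76 + 87 = -19/14 + 87 = 1199/14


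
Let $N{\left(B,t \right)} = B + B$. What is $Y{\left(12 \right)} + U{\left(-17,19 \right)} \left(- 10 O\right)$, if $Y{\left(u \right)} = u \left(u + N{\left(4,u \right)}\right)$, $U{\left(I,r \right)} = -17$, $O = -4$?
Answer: $-440$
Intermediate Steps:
$N{\left(B,t \right)} = 2 B$
$Y{\left(u \right)} = u \left(8 + u\right)$ ($Y{\left(u \right)} = u \left(u + 2 \cdot 4\right) = u \left(u + 8\right) = u \left(8 + u\right)$)
$Y{\left(12 \right)} + U{\left(-17,19 \right)} \left(- 10 O\right) = 12 \left(8 + 12\right) - 17 \left(\left(-10\right) \left(-4\right)\right) = 12 \cdot 20 - 680 = 240 - 680 = -440$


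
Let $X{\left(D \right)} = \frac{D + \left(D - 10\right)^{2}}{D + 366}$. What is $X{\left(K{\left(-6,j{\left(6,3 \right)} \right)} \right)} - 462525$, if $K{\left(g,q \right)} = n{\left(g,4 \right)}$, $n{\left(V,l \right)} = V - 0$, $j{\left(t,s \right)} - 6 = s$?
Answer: $- \frac{16650875}{36} \approx -4.6252 \cdot 10^{5}$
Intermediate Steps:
$j{\left(t,s \right)} = 6 + s$
$n{\left(V,l \right)} = V$ ($n{\left(V,l \right)} = V + 0 = V$)
$K{\left(g,q \right)} = g$
$X{\left(D \right)} = \frac{D + \left(-10 + D\right)^{2}}{366 + D}$
$X{\left(K{\left(-6,j{\left(6,3 \right)} \right)} \right)} - 462525 = \frac{-6 + \left(-10 - 6\right)^{2}}{366 - 6} - 462525 = \frac{-6 + \left(-16\right)^{2}}{360} - 462525 = \frac{-6 + 256}{360} - 462525 = \frac{1}{360} \cdot 250 - 462525 = \frac{25}{36} - 462525 = - \frac{16650875}{36}$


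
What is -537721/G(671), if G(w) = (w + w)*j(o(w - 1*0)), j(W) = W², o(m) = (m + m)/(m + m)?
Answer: -537721/1342 ≈ -400.69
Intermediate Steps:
o(m) = 1 (o(m) = (2*m)/((2*m)) = (2*m)*(1/(2*m)) = 1)
G(w) = 2*w (G(w) = (w + w)*1² = (2*w)*1 = 2*w)
-537721/G(671) = -537721/(2*671) = -537721/1342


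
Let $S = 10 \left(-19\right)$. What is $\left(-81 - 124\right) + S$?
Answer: $-395$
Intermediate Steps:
$S = -190$
$\left(-81 - 124\right) + S = \left(-81 - 124\right) - 190 = -205 - 190 = -395$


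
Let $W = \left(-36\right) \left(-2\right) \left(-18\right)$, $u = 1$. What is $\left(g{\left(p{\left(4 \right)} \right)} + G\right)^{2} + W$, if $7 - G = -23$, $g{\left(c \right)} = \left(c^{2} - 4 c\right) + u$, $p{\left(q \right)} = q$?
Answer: $-335$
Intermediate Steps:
$g{\left(c \right)} = 1 + c^{2} - 4 c$ ($g{\left(c \right)} = \left(c^{2} - 4 c\right) + 1 = 1 + c^{2} - 4 c$)
$G = 30$ ($G = 7 - -23 = 7 + 23 = 30$)
$W = -1296$ ($W = 72 \left(-18\right) = -1296$)
$\left(g{\left(p{\left(4 \right)} \right)} + G\right)^{2} + W = \left(\left(1 + 4^{2} - 16\right) + 30\right)^{2} - 1296 = \left(\left(1 + 16 - 16\right) + 30\right)^{2} - 1296 = \left(1 + 30\right)^{2} - 1296 = 31^{2} - 1296 = 961 - 1296 = -335$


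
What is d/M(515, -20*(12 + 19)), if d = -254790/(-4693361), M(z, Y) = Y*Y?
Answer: 1341/9495410360 ≈ 1.4123e-7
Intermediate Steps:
M(z, Y) = Y²
d = 13410/247019 (d = -254790*(-1/4693361) = 13410/247019 ≈ 0.054287)
d/M(515, -20*(12 + 19)) = 13410/(247019*((-20*(12 + 19))²)) = 13410/(247019*((-20*31)²)) = 13410/(247019*((-620)²)) = (13410/247019)/384400 = (13410/247019)*(1/384400) = 1341/9495410360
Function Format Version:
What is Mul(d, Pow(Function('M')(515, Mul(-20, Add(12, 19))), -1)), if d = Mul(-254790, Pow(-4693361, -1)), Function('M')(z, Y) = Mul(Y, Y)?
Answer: Rational(1341, 9495410360) ≈ 1.4123e-7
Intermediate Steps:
Function('M')(z, Y) = Pow(Y, 2)
d = Rational(13410, 247019) (d = Mul(-254790, Rational(-1, 4693361)) = Rational(13410, 247019) ≈ 0.054287)
Mul(d, Pow(Function('M')(515, Mul(-20, Add(12, 19))), -1)) = Mul(Rational(13410, 247019), Pow(Pow(Mul(-20, Add(12, 19)), 2), -1)) = Mul(Rational(13410, 247019), Pow(Pow(Mul(-20, 31), 2), -1)) = Mul(Rational(13410, 247019), Pow(Pow(-620, 2), -1)) = Mul(Rational(13410, 247019), Pow(384400, -1)) = Mul(Rational(13410, 247019), Rational(1, 384400)) = Rational(1341, 9495410360)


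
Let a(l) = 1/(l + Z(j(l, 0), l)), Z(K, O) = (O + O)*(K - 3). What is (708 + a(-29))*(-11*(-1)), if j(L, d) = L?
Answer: 14228687/1827 ≈ 7788.0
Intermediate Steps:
Z(K, O) = 2*O*(-3 + K) (Z(K, O) = (2*O)*(-3 + K) = 2*O*(-3 + K))
a(l) = 1/(l + 2*l*(-3 + l))
(708 + a(-29))*(-11*(-1)) = (708 + 1/((-29)*(-5 + 2*(-29))))*(-11*(-1)) = (708 - 1/(29*(-5 - 58)))*11 = (708 - 1/29/(-63))*11 = (708 - 1/29*(-1/63))*11 = (708 + 1/1827)*11 = (1293517/1827)*11 = 14228687/1827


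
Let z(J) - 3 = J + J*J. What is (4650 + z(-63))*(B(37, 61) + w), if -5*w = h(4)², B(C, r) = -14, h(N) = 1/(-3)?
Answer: -600081/5 ≈ -1.2002e+5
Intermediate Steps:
h(N) = -⅓
w = -1/45 (w = -(-⅓)²/5 = -⅕*⅑ = -1/45 ≈ -0.022222)
z(J) = 3 + J + J² (z(J) = 3 + (J + J*J) = 3 + (J + J²) = 3 + J + J²)
(4650 + z(-63))*(B(37, 61) + w) = (4650 + (3 - 63 + (-63)²))*(-14 - 1/45) = (4650 + (3 - 63 + 3969))*(-631/45) = (4650 + 3909)*(-631/45) = 8559*(-631/45) = -600081/5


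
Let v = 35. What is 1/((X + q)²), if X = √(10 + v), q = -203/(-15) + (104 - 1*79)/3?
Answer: 26484525/9498256681 - 6642000*√5/9498256681 ≈ 0.0012247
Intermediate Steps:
q = 328/15 (q = -203*(-1/15) + (104 - 79)*(⅓) = 203/15 + 25*(⅓) = 203/15 + 25/3 = 328/15 ≈ 21.867)
X = 3*√5 (X = √(10 + 35) = √45 = 3*√5 ≈ 6.7082)
1/((X + q)²) = 1/((3*√5 + 328/15)²) = 1/((328/15 + 3*√5)²) = (328/15 + 3*√5)⁻²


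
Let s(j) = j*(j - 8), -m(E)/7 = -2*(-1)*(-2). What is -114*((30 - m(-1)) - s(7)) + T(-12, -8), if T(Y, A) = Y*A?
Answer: -930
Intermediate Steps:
m(E) = 28 (m(E) = -7*(-2*(-1))*(-2) = -14*(-2) = -7*(-4) = 28)
s(j) = j*(-8 + j)
T(Y, A) = A*Y
-114*((30 - m(-1)) - s(7)) + T(-12, -8) = -114*((30 - 1*28) - 7*(-8 + 7)) - 8*(-12) = -114*((30 - 28) - 7*(-1)) + 96 = -114*(2 - 1*(-7)) + 96 = -114*(2 + 7) + 96 = -114*9 + 96 = -1026 + 96 = -930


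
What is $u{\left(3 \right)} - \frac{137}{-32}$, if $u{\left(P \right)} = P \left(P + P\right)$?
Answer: $\frac{713}{32} \approx 22.281$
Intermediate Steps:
$u{\left(P \right)} = 2 P^{2}$ ($u{\left(P \right)} = P 2 P = 2 P^{2}$)
$u{\left(3 \right)} - \frac{137}{-32} = 2 \cdot 3^{2} - \frac{137}{-32} = 2 \cdot 9 - - \frac{137}{32} = 18 + \frac{137}{32} = \frac{713}{32}$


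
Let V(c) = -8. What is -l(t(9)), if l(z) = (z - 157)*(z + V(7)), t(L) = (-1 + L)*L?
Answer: 5440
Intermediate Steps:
t(L) = L*(-1 + L)
l(z) = (-157 + z)*(-8 + z) (l(z) = (z - 157)*(z - 8) = (-157 + z)*(-8 + z))
-l(t(9)) = -(1256 + (9*(-1 + 9))² - 1485*(-1 + 9)) = -(1256 + (9*8)² - 1485*8) = -(1256 + 72² - 165*72) = -(1256 + 5184 - 11880) = -1*(-5440) = 5440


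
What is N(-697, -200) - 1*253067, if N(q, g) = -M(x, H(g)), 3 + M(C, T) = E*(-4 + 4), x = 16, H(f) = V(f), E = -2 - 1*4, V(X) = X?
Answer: -253064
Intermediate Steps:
E = -6 (E = -2 - 4 = -6)
H(f) = f
M(C, T) = -3 (M(C, T) = -3 - 6*(-4 + 4) = -3 - 6*0 = -3 + 0 = -3)
N(q, g) = 3 (N(q, g) = -1*(-3) = 3)
N(-697, -200) - 1*253067 = 3 - 1*253067 = 3 - 253067 = -253064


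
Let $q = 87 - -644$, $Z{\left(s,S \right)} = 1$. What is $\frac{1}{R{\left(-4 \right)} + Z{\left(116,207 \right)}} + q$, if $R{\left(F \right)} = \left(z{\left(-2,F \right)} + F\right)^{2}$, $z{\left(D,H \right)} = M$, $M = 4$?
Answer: $732$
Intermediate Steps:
$z{\left(D,H \right)} = 4$
$R{\left(F \right)} = \left(4 + F\right)^{2}$
$q = 731$ ($q = 87 + 644 = 731$)
$\frac{1}{R{\left(-4 \right)} + Z{\left(116,207 \right)}} + q = \frac{1}{\left(4 - 4\right)^{2} + 1} + 731 = \frac{1}{0^{2} + 1} + 731 = \frac{1}{0 + 1} + 731 = 1^{-1} + 731 = 1 + 731 = 732$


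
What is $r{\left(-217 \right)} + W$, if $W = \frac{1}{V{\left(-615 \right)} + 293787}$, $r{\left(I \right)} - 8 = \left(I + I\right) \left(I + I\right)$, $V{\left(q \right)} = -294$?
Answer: $\frac{55283515453}{293493} \approx 1.8836 \cdot 10^{5}$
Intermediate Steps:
$r{\left(I \right)} = 8 + 4 I^{2}$ ($r{\left(I \right)} = 8 + \left(I + I\right) \left(I + I\right) = 8 + 2 I 2 I = 8 + 4 I^{2}$)
$W = \frac{1}{293493}$ ($W = \frac{1}{-294 + 293787} = \frac{1}{293493} \approx 3.4072 \cdot 10^{-6}$)
$r{\left(-217 \right)} + W = \left(8 + 4 \left(-217\right)^{2}\right) + \frac{1}{293493} = \left(8 + 4 \cdot 47089\right) + \frac{1}{293493} = \left(8 + 188356\right) + \frac{1}{293493} = 188364 + \frac{1}{293493} = \frac{55283515453}{293493}$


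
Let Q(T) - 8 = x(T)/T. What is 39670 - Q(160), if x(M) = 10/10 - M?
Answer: 6346079/160 ≈ 39663.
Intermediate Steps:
x(M) = 1 - M (x(M) = 10*(1/10) - M = 1 - M)
Q(T) = 8 + (1 - T)/T
39670 - Q(160) = 39670 - (7 + 1/160) = 39670 - 1*1121/160 = 39670 - 1121/160 = 6346079/160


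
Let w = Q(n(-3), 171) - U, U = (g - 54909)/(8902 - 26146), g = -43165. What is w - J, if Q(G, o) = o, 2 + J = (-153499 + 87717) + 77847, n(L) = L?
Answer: -102581861/8622 ≈ -11898.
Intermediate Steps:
J = 12063 (J = -2 + ((-153499 + 87717) + 77847) = -2 + (-65782 + 77847) = -2 + 12065 = 12063)
U = 49037/8622 (U = (-43165 - 54909)/(8902 - 26146) = -98074/(-17244) = -98074*(-1/17244) = 49037/8622 ≈ 5.6874)
w = 1425325/8622 (w = 171 - 1*49037/8622 = 171 - 49037/8622 = 1425325/8622 ≈ 165.31)
w - J = 1425325/8622 - 1*12063 = 1425325/8622 - 12063 = -102581861/8622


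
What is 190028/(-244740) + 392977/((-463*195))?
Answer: -145299832/28328655 ≈ -5.1291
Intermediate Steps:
190028/(-244740) + 392977/((-463*195)) = 190028*(-1/244740) + 392977/(-90285) = -47507/61185 + 392977*(-1/90285) = -47507/61185 - 30229/6945 = -145299832/28328655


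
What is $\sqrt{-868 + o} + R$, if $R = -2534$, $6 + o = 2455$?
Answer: $-2534 + \sqrt{1581} \approx -2494.2$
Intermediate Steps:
$o = 2449$ ($o = -6 + 2455 = 2449$)
$\sqrt{-868 + o} + R = \sqrt{-868 + 2449} - 2534 = \sqrt{1581} - 2534 = -2534 + \sqrt{1581}$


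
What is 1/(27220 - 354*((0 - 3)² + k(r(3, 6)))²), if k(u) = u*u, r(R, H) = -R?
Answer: -1/87476 ≈ -1.1432e-5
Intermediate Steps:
k(u) = u²
1/(27220 - 354*((0 - 3)² + k(r(3, 6)))²) = 1/(27220 - 354*((0 - 3)² + (-1*3)²)²) = 1/(27220 - 354*((-3)² + (-3)²)²) = 1/(27220 - 354*(9 + 9)²) = 1/(27220 - 354*18²) = 1/(27220 - 354*324) = 1/(27220 - 114696) = 1/(-87476) = -1/87476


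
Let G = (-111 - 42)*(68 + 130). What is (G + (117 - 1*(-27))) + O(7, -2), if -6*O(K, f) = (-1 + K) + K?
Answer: -180913/6 ≈ -30152.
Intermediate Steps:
O(K, f) = 1/6 - K/3 (O(K, f) = -((-1 + K) + K)/6 = -(-1 + 2*K)/6 = 1/6 - K/3)
G = -30294 (G = -153*198 = -30294)
(G + (117 - 1*(-27))) + O(7, -2) = (-30294 + (117 - 1*(-27))) + (1/6 - 1/3*7) = (-30294 + (117 + 27)) + (1/6 - 7/3) = (-30294 + 144) - 13/6 = -30150 - 13/6 = -180913/6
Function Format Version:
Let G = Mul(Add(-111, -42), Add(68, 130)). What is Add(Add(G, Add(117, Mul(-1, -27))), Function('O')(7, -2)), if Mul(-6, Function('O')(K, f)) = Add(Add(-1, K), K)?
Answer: Rational(-180913, 6) ≈ -30152.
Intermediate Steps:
Function('O')(K, f) = Add(Rational(1, 6), Mul(Rational(-1, 3), K)) (Function('O')(K, f) = Mul(Rational(-1, 6), Add(Add(-1, K), K)) = Mul(Rational(-1, 6), Add(-1, Mul(2, K))) = Add(Rational(1, 6), Mul(Rational(-1, 3), K)))
G = -30294 (G = Mul(-153, 198) = -30294)
Add(Add(G, Add(117, Mul(-1, -27))), Function('O')(7, -2)) = Add(Add(-30294, Add(117, Mul(-1, -27))), Add(Rational(1, 6), Mul(Rational(-1, 3), 7))) = Add(Add(-30294, Add(117, 27)), Add(Rational(1, 6), Rational(-7, 3))) = Add(Add(-30294, 144), Rational(-13, 6)) = Add(-30150, Rational(-13, 6)) = Rational(-180913, 6)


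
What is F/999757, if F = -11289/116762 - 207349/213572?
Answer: -13310749123/12465517075095524 ≈ -1.0678e-6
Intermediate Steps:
F = -13310749123/12468546932 (F = -11289*1/116762 - 207349*1/213572 = -11289/116762 - 207349/213572 = -13310749123/12468546932 ≈ -1.0675)
F/999757 = -13310749123/12468546932/999757 = -13310749123/12468546932*1/999757 = -13310749123/12465517075095524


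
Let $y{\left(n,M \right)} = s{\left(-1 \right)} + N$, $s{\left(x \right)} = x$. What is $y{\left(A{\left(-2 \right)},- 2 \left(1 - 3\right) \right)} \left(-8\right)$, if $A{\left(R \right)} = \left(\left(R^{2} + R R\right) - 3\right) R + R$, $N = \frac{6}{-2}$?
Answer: $32$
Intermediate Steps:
$N = -3$ ($N = 6 \left(- \frac{1}{2}\right) = -3$)
$A{\left(R \right)} = R + R \left(-3 + 2 R^{2}\right)$ ($A{\left(R \right)} = \left(\left(R^{2} + R^{2}\right) - 3\right) R + R = \left(2 R^{2} - 3\right) R + R = \left(-3 + 2 R^{2}\right) R + R = R \left(-3 + 2 R^{2}\right) + R = R + R \left(-3 + 2 R^{2}\right)$)
$y{\left(n,M \right)} = -4$ ($y{\left(n,M \right)} = -1 - 3 = -4$)
$y{\left(A{\left(-2 \right)},- 2 \left(1 - 3\right) \right)} \left(-8\right) = \left(-4\right) \left(-8\right) = 32$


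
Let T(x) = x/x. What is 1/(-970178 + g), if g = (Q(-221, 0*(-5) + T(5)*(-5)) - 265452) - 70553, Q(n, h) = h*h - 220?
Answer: -1/1306378 ≈ -7.6548e-7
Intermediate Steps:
T(x) = 1
Q(n, h) = -220 + h² (Q(n, h) = h² - 220 = -220 + h²)
g = -336200 (g = ((-220 + (0*(-5) + 1*(-5))²) - 265452) - 70553 = ((-220 + (0 - 5)²) - 265452) - 70553 = ((-220 + (-5)²) - 265452) - 70553 = ((-220 + 25) - 265452) - 70553 = (-195 - 265452) - 70553 = -265647 - 70553 = -336200)
1/(-970178 + g) = 1/(-970178 - 336200) = 1/(-1306378) = -1/1306378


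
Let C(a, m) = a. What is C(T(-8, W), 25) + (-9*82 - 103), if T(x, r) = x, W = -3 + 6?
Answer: -849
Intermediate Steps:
W = 3
C(T(-8, W), 25) + (-9*82 - 103) = -8 + (-9*82 - 103) = -8 + (-738 - 103) = -8 - 841 = -849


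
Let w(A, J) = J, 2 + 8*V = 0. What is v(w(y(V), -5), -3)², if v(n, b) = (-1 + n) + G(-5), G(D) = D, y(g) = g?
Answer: 121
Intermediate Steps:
V = -¼ (V = -¼ + (⅛)*0 = -¼ + 0 = -¼ ≈ -0.25000)
v(n, b) = -6 + n (v(n, b) = (-1 + n) - 5 = -6 + n)
v(w(y(V), -5), -3)² = (-6 - 5)² = (-11)² = 121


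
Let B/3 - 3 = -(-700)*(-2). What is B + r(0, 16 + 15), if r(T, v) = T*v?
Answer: -4191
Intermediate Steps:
B = -4191 (B = 9 + 3*(-(-700)*(-2)) = 9 + 3*(-100*14) = 9 + 3*(-1400) = 9 - 4200 = -4191)
B + r(0, 16 + 15) = -4191 + 0*(16 + 15) = -4191 + 0*31 = -4191 + 0 = -4191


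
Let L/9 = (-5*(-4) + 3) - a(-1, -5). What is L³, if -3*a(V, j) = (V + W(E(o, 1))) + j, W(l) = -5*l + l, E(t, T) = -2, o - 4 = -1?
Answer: 9663597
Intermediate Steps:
o = 3 (o = 4 - 1 = 3)
W(l) = -4*l
a(V, j) = -8/3 - V/3 - j/3 (a(V, j) = -((V - 4*(-2)) + j)/3 = -((V + 8) + j)/3 = -((8 + V) + j)/3 = -(8 + V + j)/3 = -8/3 - V/3 - j/3)
L = 213 (L = 9*((-5*(-4) + 3) - (-8/3 - ⅓*(-1) - ⅓*(-5))) = 9*((20 + 3) - (-8/3 + ⅓ + 5/3)) = 9*(23 - 1*(-⅔)) = 9*(23 + ⅔) = 9*(71/3) = 213)
L³ = 213³ = 9663597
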